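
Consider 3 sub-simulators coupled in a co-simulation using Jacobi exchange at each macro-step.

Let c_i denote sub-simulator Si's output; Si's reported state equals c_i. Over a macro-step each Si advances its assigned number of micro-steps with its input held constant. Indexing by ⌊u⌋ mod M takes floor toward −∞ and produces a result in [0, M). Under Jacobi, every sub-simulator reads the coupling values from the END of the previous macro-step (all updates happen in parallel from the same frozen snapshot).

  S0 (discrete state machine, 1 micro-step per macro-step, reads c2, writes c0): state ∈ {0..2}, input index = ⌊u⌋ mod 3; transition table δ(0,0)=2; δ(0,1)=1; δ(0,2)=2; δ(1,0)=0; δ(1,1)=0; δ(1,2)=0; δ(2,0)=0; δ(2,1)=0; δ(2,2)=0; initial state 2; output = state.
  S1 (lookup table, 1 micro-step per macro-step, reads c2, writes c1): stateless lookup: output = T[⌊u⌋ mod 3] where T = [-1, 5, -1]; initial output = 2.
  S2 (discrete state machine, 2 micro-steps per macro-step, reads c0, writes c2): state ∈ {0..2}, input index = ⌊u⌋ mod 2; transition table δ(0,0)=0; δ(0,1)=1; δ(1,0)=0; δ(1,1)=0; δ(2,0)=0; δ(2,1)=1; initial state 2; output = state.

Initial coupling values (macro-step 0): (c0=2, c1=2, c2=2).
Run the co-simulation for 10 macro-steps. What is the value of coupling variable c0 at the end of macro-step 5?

macro 1: S0 reads c2=2 → after 1×micro: 0; S1 reads c2=2 → after 1×micro: -1; S2 reads c0=2 → after 2×micro: 0 ⇒ (c0=0, c1=-1, c2=0)
macro 2: S0 reads c2=0 → after 1×micro: 2; S1 reads c2=0 → after 1×micro: -1; S2 reads c0=0 → after 2×micro: 0 ⇒ (c0=2, c1=-1, c2=0)
macro 3: S0 reads c2=0 → after 1×micro: 0; S1 reads c2=0 → after 1×micro: -1; S2 reads c0=2 → after 2×micro: 0 ⇒ (c0=0, c1=-1, c2=0)
macro 4: S0 reads c2=0 → after 1×micro: 2; S1 reads c2=0 → after 1×micro: -1; S2 reads c0=0 → after 2×micro: 0 ⇒ (c0=2, c1=-1, c2=0)
macro 5: S0 reads c2=0 → after 1×micro: 0; S1 reads c2=0 → after 1×micro: -1; S2 reads c0=2 → after 2×micro: 0 ⇒ (c0=0, c1=-1, c2=0)
macro 6: S0 reads c2=0 → after 1×micro: 2; S1 reads c2=0 → after 1×micro: -1; S2 reads c0=0 → after 2×micro: 0 ⇒ (c0=2, c1=-1, c2=0)
macro 7: S0 reads c2=0 → after 1×micro: 0; S1 reads c2=0 → after 1×micro: -1; S2 reads c0=2 → after 2×micro: 0 ⇒ (c0=0, c1=-1, c2=0)
macro 8: S0 reads c2=0 → after 1×micro: 2; S1 reads c2=0 → after 1×micro: -1; S2 reads c0=0 → after 2×micro: 0 ⇒ (c0=2, c1=-1, c2=0)
macro 9: S0 reads c2=0 → after 1×micro: 0; S1 reads c2=0 → after 1×micro: -1; S2 reads c0=2 → after 2×micro: 0 ⇒ (c0=0, c1=-1, c2=0)
macro 10: S0 reads c2=0 → after 1×micro: 2; S1 reads c2=0 → after 1×micro: -1; S2 reads c0=0 → after 2×micro: 0 ⇒ (c0=2, c1=-1, c2=0)

c0 at macro-step 5 = 0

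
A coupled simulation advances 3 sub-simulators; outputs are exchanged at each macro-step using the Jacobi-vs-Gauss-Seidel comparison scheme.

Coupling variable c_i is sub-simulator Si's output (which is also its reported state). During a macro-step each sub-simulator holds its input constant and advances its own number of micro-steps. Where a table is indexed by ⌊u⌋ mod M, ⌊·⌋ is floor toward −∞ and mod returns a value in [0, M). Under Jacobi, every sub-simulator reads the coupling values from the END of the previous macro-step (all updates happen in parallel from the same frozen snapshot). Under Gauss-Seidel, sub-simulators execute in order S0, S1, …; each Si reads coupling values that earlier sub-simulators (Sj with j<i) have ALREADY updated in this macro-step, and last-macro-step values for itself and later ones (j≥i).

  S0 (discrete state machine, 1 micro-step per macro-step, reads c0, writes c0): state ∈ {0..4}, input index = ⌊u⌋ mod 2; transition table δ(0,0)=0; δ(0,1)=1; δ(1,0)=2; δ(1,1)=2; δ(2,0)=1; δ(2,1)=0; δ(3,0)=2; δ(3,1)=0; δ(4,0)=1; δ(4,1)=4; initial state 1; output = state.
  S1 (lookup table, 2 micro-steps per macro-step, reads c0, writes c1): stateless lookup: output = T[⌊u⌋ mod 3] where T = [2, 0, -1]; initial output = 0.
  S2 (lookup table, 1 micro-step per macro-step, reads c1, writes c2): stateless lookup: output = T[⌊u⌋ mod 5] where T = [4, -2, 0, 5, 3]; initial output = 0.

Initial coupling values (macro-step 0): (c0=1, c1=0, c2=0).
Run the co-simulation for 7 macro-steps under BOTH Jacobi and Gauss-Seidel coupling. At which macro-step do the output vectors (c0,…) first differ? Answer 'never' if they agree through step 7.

first divergence at macro-step: 1

[Jacobi] macro 1: S0 reads c0=1 → after 1×micro: 2; S1 reads c0=1 → after 2×micro: 0; S2 reads c1=0 → after 1×micro: 4 ⇒ (c0=2, c1=0, c2=4)
[Jacobi] macro 2: S0 reads c0=2 → after 1×micro: 1; S1 reads c0=2 → after 2×micro: -1; S2 reads c1=0 → after 1×micro: 4 ⇒ (c0=1, c1=-1, c2=4)
[Jacobi] macro 3: S0 reads c0=1 → after 1×micro: 2; S1 reads c0=1 → after 2×micro: 0; S2 reads c1=-1 → after 1×micro: 3 ⇒ (c0=2, c1=0, c2=3)
[Jacobi] macro 4: S0 reads c0=2 → after 1×micro: 1; S1 reads c0=2 → after 2×micro: -1; S2 reads c1=0 → after 1×micro: 4 ⇒ (c0=1, c1=-1, c2=4)
[Jacobi] macro 5: S0 reads c0=1 → after 1×micro: 2; S1 reads c0=1 → after 2×micro: 0; S2 reads c1=-1 → after 1×micro: 3 ⇒ (c0=2, c1=0, c2=3)
[Jacobi] macro 6: S0 reads c0=2 → after 1×micro: 1; S1 reads c0=2 → after 2×micro: -1; S2 reads c1=0 → after 1×micro: 4 ⇒ (c0=1, c1=-1, c2=4)
[Jacobi] macro 7: S0 reads c0=1 → after 1×micro: 2; S1 reads c0=1 → after 2×micro: 0; S2 reads c1=-1 → after 1×micro: 3 ⇒ (c0=2, c1=0, c2=3)
[Gauss-Seidel] macro 1: S0 reads c0=1 → after 1×micro: 2; S1 reads c0=2 → after 2×micro: -1; S2 reads c1=-1 → after 1×micro: 3 ⇒ (c0=2, c1=-1, c2=3)
[Gauss-Seidel] macro 2: S0 reads c0=2 → after 1×micro: 1; S1 reads c0=1 → after 2×micro: 0; S2 reads c1=0 → after 1×micro: 4 ⇒ (c0=1, c1=0, c2=4)
[Gauss-Seidel] macro 3: S0 reads c0=1 → after 1×micro: 2; S1 reads c0=2 → after 2×micro: -1; S2 reads c1=-1 → after 1×micro: 3 ⇒ (c0=2, c1=-1, c2=3)
[Gauss-Seidel] macro 4: S0 reads c0=2 → after 1×micro: 1; S1 reads c0=1 → after 2×micro: 0; S2 reads c1=0 → after 1×micro: 4 ⇒ (c0=1, c1=0, c2=4)
[Gauss-Seidel] macro 5: S0 reads c0=1 → after 1×micro: 2; S1 reads c0=2 → after 2×micro: -1; S2 reads c1=-1 → after 1×micro: 3 ⇒ (c0=2, c1=-1, c2=3)
[Gauss-Seidel] macro 6: S0 reads c0=2 → after 1×micro: 1; S1 reads c0=1 → after 2×micro: 0; S2 reads c1=0 → after 1×micro: 4 ⇒ (c0=1, c1=0, c2=4)
[Gauss-Seidel] macro 7: S0 reads c0=1 → after 1×micro: 2; S1 reads c0=2 → after 2×micro: -1; S2 reads c1=-1 → after 1×micro: 3 ⇒ (c0=2, c1=-1, c2=3)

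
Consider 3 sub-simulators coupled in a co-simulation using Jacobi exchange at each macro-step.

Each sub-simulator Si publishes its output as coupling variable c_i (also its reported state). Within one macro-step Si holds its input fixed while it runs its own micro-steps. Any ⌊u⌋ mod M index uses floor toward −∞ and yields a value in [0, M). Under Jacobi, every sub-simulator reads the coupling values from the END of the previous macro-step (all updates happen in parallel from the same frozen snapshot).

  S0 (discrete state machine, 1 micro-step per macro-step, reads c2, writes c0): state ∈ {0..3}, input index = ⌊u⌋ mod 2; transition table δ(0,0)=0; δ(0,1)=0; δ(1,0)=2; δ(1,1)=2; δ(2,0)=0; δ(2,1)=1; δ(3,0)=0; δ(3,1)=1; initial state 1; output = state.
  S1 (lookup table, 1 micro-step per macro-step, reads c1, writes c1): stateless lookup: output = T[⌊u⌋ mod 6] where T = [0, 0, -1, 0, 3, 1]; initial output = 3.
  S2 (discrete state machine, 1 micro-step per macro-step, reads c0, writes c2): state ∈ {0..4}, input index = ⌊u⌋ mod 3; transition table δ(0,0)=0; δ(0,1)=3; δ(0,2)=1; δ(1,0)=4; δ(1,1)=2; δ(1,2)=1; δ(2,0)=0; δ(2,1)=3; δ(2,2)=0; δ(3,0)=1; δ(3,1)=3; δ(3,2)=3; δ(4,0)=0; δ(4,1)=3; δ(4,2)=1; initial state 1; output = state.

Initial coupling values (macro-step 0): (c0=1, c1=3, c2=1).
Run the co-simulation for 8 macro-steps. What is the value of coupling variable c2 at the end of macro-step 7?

macro 1: S0 reads c2=1 → after 1×micro: 2; S1 reads c1=3 → after 1×micro: 0; S2 reads c0=1 → after 1×micro: 2 ⇒ (c0=2, c1=0, c2=2)
macro 2: S0 reads c2=2 → after 1×micro: 0; S1 reads c1=0 → after 1×micro: 0; S2 reads c0=2 → after 1×micro: 0 ⇒ (c0=0, c1=0, c2=0)
macro 3: S0 reads c2=0 → after 1×micro: 0; S1 reads c1=0 → after 1×micro: 0; S2 reads c0=0 → after 1×micro: 0 ⇒ (c0=0, c1=0, c2=0)
macro 4: S0 reads c2=0 → after 1×micro: 0; S1 reads c1=0 → after 1×micro: 0; S2 reads c0=0 → after 1×micro: 0 ⇒ (c0=0, c1=0, c2=0)
macro 5: S0 reads c2=0 → after 1×micro: 0; S1 reads c1=0 → after 1×micro: 0; S2 reads c0=0 → after 1×micro: 0 ⇒ (c0=0, c1=0, c2=0)
macro 6: S0 reads c2=0 → after 1×micro: 0; S1 reads c1=0 → after 1×micro: 0; S2 reads c0=0 → after 1×micro: 0 ⇒ (c0=0, c1=0, c2=0)
macro 7: S0 reads c2=0 → after 1×micro: 0; S1 reads c1=0 → after 1×micro: 0; S2 reads c0=0 → after 1×micro: 0 ⇒ (c0=0, c1=0, c2=0)
macro 8: S0 reads c2=0 → after 1×micro: 0; S1 reads c1=0 → after 1×micro: 0; S2 reads c0=0 → after 1×micro: 0 ⇒ (c0=0, c1=0, c2=0)

c2 at macro-step 7 = 0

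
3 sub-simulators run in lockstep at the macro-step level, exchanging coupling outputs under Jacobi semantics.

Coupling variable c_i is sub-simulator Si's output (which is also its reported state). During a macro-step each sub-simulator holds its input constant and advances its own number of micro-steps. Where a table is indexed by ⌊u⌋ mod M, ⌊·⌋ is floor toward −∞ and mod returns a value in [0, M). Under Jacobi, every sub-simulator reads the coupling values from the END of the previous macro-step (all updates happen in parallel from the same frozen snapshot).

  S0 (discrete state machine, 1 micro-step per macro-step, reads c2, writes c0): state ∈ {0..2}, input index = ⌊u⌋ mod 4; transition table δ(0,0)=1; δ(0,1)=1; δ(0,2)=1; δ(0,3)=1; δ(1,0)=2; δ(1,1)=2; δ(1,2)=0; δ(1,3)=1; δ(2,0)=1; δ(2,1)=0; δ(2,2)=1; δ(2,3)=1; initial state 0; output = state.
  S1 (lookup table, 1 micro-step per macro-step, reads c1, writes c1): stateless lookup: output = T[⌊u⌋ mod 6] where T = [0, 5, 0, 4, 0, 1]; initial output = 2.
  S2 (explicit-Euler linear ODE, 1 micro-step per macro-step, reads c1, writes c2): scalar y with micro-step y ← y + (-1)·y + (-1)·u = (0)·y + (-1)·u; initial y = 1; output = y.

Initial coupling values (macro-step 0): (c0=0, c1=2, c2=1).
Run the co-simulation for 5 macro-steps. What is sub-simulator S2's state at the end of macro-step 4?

S2 state at macro-step 4 = 0

macro 1: S0 reads c2=1 → after 1×micro: 1; S1 reads c1=2 → after 1×micro: 0; S2 reads c1=2 → after 1×micro: -2 ⇒ (c0=1, c1=0, c2=-2)
macro 2: S0 reads c2=-2 → after 1×micro: 0; S1 reads c1=0 → after 1×micro: 0; S2 reads c1=0 → after 1×micro: 0 ⇒ (c0=0, c1=0, c2=0)
macro 3: S0 reads c2=0 → after 1×micro: 1; S1 reads c1=0 → after 1×micro: 0; S2 reads c1=0 → after 1×micro: 0 ⇒ (c0=1, c1=0, c2=0)
macro 4: S0 reads c2=0 → after 1×micro: 2; S1 reads c1=0 → after 1×micro: 0; S2 reads c1=0 → after 1×micro: 0 ⇒ (c0=2, c1=0, c2=0)
macro 5: S0 reads c2=0 → after 1×micro: 1; S1 reads c1=0 → after 1×micro: 0; S2 reads c1=0 → after 1×micro: 0 ⇒ (c0=1, c1=0, c2=0)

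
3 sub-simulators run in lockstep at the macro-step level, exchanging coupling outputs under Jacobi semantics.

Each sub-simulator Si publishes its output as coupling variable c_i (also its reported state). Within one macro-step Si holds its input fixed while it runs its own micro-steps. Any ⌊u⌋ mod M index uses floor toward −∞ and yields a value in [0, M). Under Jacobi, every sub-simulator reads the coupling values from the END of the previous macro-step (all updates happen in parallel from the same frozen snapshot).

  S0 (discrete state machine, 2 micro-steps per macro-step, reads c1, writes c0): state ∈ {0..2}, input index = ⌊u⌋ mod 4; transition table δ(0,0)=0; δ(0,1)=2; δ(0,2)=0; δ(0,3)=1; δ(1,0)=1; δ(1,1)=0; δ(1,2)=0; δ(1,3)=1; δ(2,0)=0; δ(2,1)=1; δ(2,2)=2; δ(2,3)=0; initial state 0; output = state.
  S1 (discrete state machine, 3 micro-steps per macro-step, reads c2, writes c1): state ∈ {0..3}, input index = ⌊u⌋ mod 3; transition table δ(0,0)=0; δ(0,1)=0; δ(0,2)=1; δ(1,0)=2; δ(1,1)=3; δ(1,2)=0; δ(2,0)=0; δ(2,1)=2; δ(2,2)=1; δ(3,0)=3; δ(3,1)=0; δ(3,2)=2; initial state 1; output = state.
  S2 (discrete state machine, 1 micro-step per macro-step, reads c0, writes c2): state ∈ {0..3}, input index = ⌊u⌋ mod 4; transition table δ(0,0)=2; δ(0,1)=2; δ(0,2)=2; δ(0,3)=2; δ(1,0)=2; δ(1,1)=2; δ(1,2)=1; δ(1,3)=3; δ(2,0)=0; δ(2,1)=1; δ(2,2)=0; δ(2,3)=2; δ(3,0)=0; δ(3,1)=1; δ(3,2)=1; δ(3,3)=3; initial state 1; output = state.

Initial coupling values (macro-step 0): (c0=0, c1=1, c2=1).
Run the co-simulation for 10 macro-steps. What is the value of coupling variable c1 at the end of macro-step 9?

macro 1: S0 reads c1=1 → after 2×micro: 1; S1 reads c2=1 → after 3×micro: 0; S2 reads c0=0 → after 1×micro: 2 ⇒ (c0=1, c1=0, c2=2)
macro 2: S0 reads c1=0 → after 2×micro: 1; S1 reads c2=2 → after 3×micro: 1; S2 reads c0=1 → after 1×micro: 1 ⇒ (c0=1, c1=1, c2=1)
macro 3: S0 reads c1=1 → after 2×micro: 2; S1 reads c2=1 → after 3×micro: 0; S2 reads c0=1 → after 1×micro: 2 ⇒ (c0=2, c1=0, c2=2)
macro 4: S0 reads c1=0 → after 2×micro: 0; S1 reads c2=2 → after 3×micro: 1; S2 reads c0=2 → after 1×micro: 0 ⇒ (c0=0, c1=1, c2=0)
macro 5: S0 reads c1=1 → after 2×micro: 1; S1 reads c2=0 → after 3×micro: 0; S2 reads c0=0 → after 1×micro: 2 ⇒ (c0=1, c1=0, c2=2)
macro 6: S0 reads c1=0 → after 2×micro: 1; S1 reads c2=2 → after 3×micro: 1; S2 reads c0=1 → after 1×micro: 1 ⇒ (c0=1, c1=1, c2=1)
macro 7: S0 reads c1=1 → after 2×micro: 2; S1 reads c2=1 → after 3×micro: 0; S2 reads c0=1 → after 1×micro: 2 ⇒ (c0=2, c1=0, c2=2)
macro 8: S0 reads c1=0 → after 2×micro: 0; S1 reads c2=2 → after 3×micro: 1; S2 reads c0=2 → after 1×micro: 0 ⇒ (c0=0, c1=1, c2=0)
macro 9: S0 reads c1=1 → after 2×micro: 1; S1 reads c2=0 → after 3×micro: 0; S2 reads c0=0 → after 1×micro: 2 ⇒ (c0=1, c1=0, c2=2)
macro 10: S0 reads c1=0 → after 2×micro: 1; S1 reads c2=2 → after 3×micro: 1; S2 reads c0=1 → after 1×micro: 1 ⇒ (c0=1, c1=1, c2=1)

c1 at macro-step 9 = 0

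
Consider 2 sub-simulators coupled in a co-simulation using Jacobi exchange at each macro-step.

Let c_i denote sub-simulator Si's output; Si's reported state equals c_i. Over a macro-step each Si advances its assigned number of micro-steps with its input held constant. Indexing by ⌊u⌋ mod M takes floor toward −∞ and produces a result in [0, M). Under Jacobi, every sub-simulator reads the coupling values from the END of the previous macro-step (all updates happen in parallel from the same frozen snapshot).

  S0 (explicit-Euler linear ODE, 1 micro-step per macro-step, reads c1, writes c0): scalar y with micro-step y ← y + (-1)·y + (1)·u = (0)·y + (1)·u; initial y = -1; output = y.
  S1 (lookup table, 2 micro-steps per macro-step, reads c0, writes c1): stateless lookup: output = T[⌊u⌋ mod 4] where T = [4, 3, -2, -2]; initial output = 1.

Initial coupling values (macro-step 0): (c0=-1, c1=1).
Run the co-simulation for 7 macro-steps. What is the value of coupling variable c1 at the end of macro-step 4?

c1 at macro-step 4 = -2

macro 1: S0 reads c1=1 → after 1×micro: 1; S1 reads c0=-1 → after 2×micro: -2 ⇒ (c0=1, c1=-2)
macro 2: S0 reads c1=-2 → after 1×micro: -2; S1 reads c0=1 → after 2×micro: 3 ⇒ (c0=-2, c1=3)
macro 3: S0 reads c1=3 → after 1×micro: 3; S1 reads c0=-2 → after 2×micro: -2 ⇒ (c0=3, c1=-2)
macro 4: S0 reads c1=-2 → after 1×micro: -2; S1 reads c0=3 → after 2×micro: -2 ⇒ (c0=-2, c1=-2)
macro 5: S0 reads c1=-2 → after 1×micro: -2; S1 reads c0=-2 → after 2×micro: -2 ⇒ (c0=-2, c1=-2)
macro 6: S0 reads c1=-2 → after 1×micro: -2; S1 reads c0=-2 → after 2×micro: -2 ⇒ (c0=-2, c1=-2)
macro 7: S0 reads c1=-2 → after 1×micro: -2; S1 reads c0=-2 → after 2×micro: -2 ⇒ (c0=-2, c1=-2)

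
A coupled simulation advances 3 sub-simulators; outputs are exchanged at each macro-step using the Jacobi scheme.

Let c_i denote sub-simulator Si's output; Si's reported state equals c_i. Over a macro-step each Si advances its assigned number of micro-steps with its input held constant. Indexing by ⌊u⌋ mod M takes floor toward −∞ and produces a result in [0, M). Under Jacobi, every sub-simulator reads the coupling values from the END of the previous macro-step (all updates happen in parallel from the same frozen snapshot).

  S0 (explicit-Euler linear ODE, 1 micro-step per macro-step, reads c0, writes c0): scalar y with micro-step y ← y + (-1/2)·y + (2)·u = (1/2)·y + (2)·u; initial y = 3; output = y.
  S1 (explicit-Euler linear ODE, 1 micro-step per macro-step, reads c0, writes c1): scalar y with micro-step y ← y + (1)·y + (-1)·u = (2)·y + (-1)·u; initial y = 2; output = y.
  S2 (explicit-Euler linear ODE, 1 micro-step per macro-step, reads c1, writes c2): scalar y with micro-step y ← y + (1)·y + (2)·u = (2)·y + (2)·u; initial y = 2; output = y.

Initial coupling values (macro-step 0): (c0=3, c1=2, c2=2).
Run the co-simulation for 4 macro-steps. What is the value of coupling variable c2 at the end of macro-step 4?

macro 1: S0 reads c0=3 → after 1×micro: 15/2; S1 reads c0=3 → after 1×micro: 1; S2 reads c1=2 → after 1×micro: 8 ⇒ (c0=15/2, c1=1, c2=8)
macro 2: S0 reads c0=15/2 → after 1×micro: 75/4; S1 reads c0=15/2 → after 1×micro: -11/2; S2 reads c1=1 → after 1×micro: 18 ⇒ (c0=75/4, c1=-11/2, c2=18)
macro 3: S0 reads c0=75/4 → after 1×micro: 375/8; S1 reads c0=75/4 → after 1×micro: -119/4; S2 reads c1=-11/2 → after 1×micro: 25 ⇒ (c0=375/8, c1=-119/4, c2=25)
macro 4: S0 reads c0=375/8 → after 1×micro: 1875/16; S1 reads c0=375/8 → after 1×micro: -851/8; S2 reads c1=-119/4 → after 1×micro: -19/2 ⇒ (c0=1875/16, c1=-851/8, c2=-19/2)

c2 at macro-step 4 = -19/2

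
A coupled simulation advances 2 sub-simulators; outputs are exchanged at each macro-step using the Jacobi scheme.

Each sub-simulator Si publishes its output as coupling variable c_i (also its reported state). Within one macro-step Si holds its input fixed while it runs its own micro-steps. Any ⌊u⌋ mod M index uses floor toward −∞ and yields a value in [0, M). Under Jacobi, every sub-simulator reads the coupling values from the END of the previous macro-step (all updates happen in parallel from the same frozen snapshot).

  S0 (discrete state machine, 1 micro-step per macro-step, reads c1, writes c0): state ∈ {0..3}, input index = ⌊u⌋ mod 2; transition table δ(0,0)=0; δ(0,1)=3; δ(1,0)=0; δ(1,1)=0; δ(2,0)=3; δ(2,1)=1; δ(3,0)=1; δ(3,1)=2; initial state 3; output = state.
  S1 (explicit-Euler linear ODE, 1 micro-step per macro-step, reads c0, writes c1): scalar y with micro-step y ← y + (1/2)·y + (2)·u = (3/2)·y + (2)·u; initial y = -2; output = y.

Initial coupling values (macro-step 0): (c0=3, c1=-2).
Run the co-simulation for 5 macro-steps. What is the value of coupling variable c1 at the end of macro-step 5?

c1 at macro-step 5 = 447/16

macro 1: S0 reads c1=-2 → after 1×micro: 1; S1 reads c0=3 → after 1×micro: 3 ⇒ (c0=1, c1=3)
macro 2: S0 reads c1=3 → after 1×micro: 0; S1 reads c0=1 → after 1×micro: 13/2 ⇒ (c0=0, c1=13/2)
macro 3: S0 reads c1=13/2 → after 1×micro: 0; S1 reads c0=0 → after 1×micro: 39/4 ⇒ (c0=0, c1=39/4)
macro 4: S0 reads c1=39/4 → after 1×micro: 3; S1 reads c0=0 → after 1×micro: 117/8 ⇒ (c0=3, c1=117/8)
macro 5: S0 reads c1=117/8 → after 1×micro: 1; S1 reads c0=3 → after 1×micro: 447/16 ⇒ (c0=1, c1=447/16)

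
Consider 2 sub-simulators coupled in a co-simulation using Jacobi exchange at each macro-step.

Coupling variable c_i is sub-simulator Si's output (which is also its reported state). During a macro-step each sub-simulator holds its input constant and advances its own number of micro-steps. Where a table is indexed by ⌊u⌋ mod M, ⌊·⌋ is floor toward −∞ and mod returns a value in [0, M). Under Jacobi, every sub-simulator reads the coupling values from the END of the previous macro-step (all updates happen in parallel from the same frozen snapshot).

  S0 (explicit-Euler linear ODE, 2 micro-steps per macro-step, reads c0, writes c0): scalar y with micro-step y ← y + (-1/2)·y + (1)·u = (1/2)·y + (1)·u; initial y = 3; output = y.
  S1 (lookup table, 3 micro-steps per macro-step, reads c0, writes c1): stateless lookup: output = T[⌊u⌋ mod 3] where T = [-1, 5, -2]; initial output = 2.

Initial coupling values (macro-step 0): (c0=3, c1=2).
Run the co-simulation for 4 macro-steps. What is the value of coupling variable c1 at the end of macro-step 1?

c1 at macro-step 1 = -1

macro 1: S0 reads c0=3 → after 2×micro: 21/4; S1 reads c0=3 → after 3×micro: -1 ⇒ (c0=21/4, c1=-1)
macro 2: S0 reads c0=21/4 → after 2×micro: 147/16; S1 reads c0=21/4 → after 3×micro: -2 ⇒ (c0=147/16, c1=-2)
macro 3: S0 reads c0=147/16 → after 2×micro: 1029/64; S1 reads c0=147/16 → after 3×micro: -1 ⇒ (c0=1029/64, c1=-1)
macro 4: S0 reads c0=1029/64 → after 2×micro: 7203/256; S1 reads c0=1029/64 → after 3×micro: 5 ⇒ (c0=7203/256, c1=5)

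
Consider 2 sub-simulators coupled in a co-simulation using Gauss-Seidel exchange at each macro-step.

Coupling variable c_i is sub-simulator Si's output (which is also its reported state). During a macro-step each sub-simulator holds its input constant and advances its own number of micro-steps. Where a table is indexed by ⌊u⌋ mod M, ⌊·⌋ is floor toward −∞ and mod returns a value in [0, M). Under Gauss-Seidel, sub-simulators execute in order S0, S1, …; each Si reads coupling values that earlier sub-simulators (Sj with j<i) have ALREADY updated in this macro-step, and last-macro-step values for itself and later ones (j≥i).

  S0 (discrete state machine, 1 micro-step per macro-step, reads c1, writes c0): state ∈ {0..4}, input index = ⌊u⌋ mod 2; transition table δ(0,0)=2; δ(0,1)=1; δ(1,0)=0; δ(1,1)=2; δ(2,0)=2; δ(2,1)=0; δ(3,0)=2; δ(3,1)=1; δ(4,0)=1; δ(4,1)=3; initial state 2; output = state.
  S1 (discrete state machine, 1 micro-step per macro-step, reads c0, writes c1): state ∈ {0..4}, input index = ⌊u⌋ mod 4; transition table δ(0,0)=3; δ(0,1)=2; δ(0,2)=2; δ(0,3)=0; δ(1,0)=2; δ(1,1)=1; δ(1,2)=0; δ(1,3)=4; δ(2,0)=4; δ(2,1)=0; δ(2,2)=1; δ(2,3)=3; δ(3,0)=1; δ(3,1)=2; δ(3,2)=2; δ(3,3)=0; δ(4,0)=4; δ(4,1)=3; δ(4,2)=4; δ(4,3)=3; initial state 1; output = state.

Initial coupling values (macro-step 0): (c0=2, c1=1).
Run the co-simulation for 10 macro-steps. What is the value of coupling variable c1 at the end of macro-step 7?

macro 1: S0 reads c1=1 → after 1×micro: 0; S1 reads c0=0 → after 1×micro: 2 ⇒ (c0=0, c1=2)
macro 2: S0 reads c1=2 → after 1×micro: 2; S1 reads c0=2 → after 1×micro: 1 ⇒ (c0=2, c1=1)
macro 3: S0 reads c1=1 → after 1×micro: 0; S1 reads c0=0 → after 1×micro: 2 ⇒ (c0=0, c1=2)
macro 4: S0 reads c1=2 → after 1×micro: 2; S1 reads c0=2 → after 1×micro: 1 ⇒ (c0=2, c1=1)
macro 5: S0 reads c1=1 → after 1×micro: 0; S1 reads c0=0 → after 1×micro: 2 ⇒ (c0=0, c1=2)
macro 6: S0 reads c1=2 → after 1×micro: 2; S1 reads c0=2 → after 1×micro: 1 ⇒ (c0=2, c1=1)
macro 7: S0 reads c1=1 → after 1×micro: 0; S1 reads c0=0 → after 1×micro: 2 ⇒ (c0=0, c1=2)
macro 8: S0 reads c1=2 → after 1×micro: 2; S1 reads c0=2 → after 1×micro: 1 ⇒ (c0=2, c1=1)
macro 9: S0 reads c1=1 → after 1×micro: 0; S1 reads c0=0 → after 1×micro: 2 ⇒ (c0=0, c1=2)
macro 10: S0 reads c1=2 → after 1×micro: 2; S1 reads c0=2 → after 1×micro: 1 ⇒ (c0=2, c1=1)

c1 at macro-step 7 = 2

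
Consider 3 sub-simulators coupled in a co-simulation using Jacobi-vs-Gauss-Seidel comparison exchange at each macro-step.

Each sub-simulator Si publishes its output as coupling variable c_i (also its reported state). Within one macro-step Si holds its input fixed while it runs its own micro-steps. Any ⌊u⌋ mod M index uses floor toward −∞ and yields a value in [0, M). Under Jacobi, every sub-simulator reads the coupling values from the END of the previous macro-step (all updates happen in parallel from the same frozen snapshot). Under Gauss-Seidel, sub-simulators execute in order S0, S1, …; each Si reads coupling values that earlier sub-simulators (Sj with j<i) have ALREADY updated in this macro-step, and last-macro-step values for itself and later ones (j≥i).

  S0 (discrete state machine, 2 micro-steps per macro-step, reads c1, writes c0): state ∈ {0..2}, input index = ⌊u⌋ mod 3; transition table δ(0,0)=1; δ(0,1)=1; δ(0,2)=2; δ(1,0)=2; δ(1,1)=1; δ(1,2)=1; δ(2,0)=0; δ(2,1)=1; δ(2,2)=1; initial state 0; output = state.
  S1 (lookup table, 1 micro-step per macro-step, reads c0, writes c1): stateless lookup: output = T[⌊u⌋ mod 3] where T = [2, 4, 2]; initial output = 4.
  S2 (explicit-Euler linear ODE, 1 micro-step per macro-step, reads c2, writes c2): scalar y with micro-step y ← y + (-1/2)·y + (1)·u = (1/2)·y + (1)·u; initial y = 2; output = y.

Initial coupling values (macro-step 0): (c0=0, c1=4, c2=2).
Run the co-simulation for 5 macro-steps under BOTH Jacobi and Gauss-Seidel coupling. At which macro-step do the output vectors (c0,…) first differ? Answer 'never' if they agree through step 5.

[Jacobi] macro 1: S0 reads c1=4 → after 2×micro: 1; S1 reads c0=0 → after 1×micro: 2; S2 reads c2=2 → after 1×micro: 3 ⇒ (c0=1, c1=2, c2=3)
[Jacobi] macro 2: S0 reads c1=2 → after 2×micro: 1; S1 reads c0=1 → after 1×micro: 4; S2 reads c2=3 → after 1×micro: 9/2 ⇒ (c0=1, c1=4, c2=9/2)
[Jacobi] macro 3: S0 reads c1=4 → after 2×micro: 1; S1 reads c0=1 → after 1×micro: 4; S2 reads c2=9/2 → after 1×micro: 27/4 ⇒ (c0=1, c1=4, c2=27/4)
[Jacobi] macro 4: S0 reads c1=4 → after 2×micro: 1; S1 reads c0=1 → after 1×micro: 4; S2 reads c2=27/4 → after 1×micro: 81/8 ⇒ (c0=1, c1=4, c2=81/8)
[Jacobi] macro 5: S0 reads c1=4 → after 2×micro: 1; S1 reads c0=1 → after 1×micro: 4; S2 reads c2=81/8 → after 1×micro: 243/16 ⇒ (c0=1, c1=4, c2=243/16)
[Gauss-Seidel] macro 1: S0 reads c1=4 → after 2×micro: 1; S1 reads c0=1 → after 1×micro: 4; S2 reads c2=2 → after 1×micro: 3 ⇒ (c0=1, c1=4, c2=3)
[Gauss-Seidel] macro 2: S0 reads c1=4 → after 2×micro: 1; S1 reads c0=1 → after 1×micro: 4; S2 reads c2=3 → after 1×micro: 9/2 ⇒ (c0=1, c1=4, c2=9/2)
[Gauss-Seidel] macro 3: S0 reads c1=4 → after 2×micro: 1; S1 reads c0=1 → after 1×micro: 4; S2 reads c2=9/2 → after 1×micro: 27/4 ⇒ (c0=1, c1=4, c2=27/4)
[Gauss-Seidel] macro 4: S0 reads c1=4 → after 2×micro: 1; S1 reads c0=1 → after 1×micro: 4; S2 reads c2=27/4 → after 1×micro: 81/8 ⇒ (c0=1, c1=4, c2=81/8)
[Gauss-Seidel] macro 5: S0 reads c1=4 → after 2×micro: 1; S1 reads c0=1 → after 1×micro: 4; S2 reads c2=81/8 → after 1×micro: 243/16 ⇒ (c0=1, c1=4, c2=243/16)

first divergence at macro-step: 1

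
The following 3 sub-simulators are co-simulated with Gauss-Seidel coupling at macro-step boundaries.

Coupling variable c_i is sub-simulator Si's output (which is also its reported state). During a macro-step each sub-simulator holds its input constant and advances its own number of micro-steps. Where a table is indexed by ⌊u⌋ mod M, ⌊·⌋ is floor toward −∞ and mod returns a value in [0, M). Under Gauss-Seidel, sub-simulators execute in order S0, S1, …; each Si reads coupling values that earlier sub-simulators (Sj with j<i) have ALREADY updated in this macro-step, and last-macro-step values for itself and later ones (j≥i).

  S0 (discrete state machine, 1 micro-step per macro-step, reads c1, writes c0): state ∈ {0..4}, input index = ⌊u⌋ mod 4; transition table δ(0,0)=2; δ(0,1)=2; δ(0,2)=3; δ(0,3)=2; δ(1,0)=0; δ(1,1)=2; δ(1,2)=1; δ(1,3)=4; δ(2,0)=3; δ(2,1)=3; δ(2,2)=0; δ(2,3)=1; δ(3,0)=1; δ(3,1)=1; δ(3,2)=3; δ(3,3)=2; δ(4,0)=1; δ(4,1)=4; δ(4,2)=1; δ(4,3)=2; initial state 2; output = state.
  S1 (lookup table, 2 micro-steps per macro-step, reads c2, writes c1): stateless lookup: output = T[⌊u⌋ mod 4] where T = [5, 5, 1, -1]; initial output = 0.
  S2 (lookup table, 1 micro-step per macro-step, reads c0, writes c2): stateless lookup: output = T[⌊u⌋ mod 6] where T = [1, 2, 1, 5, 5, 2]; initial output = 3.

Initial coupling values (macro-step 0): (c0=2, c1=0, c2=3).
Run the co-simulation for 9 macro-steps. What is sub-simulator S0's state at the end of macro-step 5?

macro 1: S0 reads c1=0 → after 1×micro: 3; S1 reads c2=3 → after 2×micro: -1; S2 reads c0=3 → after 1×micro: 5 ⇒ (c0=3, c1=-1, c2=5)
macro 2: S0 reads c1=-1 → after 1×micro: 2; S1 reads c2=5 → after 2×micro: 5; S2 reads c0=2 → after 1×micro: 1 ⇒ (c0=2, c1=5, c2=1)
macro 3: S0 reads c1=5 → after 1×micro: 3; S1 reads c2=1 → after 2×micro: 5; S2 reads c0=3 → after 1×micro: 5 ⇒ (c0=3, c1=5, c2=5)
macro 4: S0 reads c1=5 → after 1×micro: 1; S1 reads c2=5 → after 2×micro: 5; S2 reads c0=1 → after 1×micro: 2 ⇒ (c0=1, c1=5, c2=2)
macro 5: S0 reads c1=5 → after 1×micro: 2; S1 reads c2=2 → after 2×micro: 1; S2 reads c0=2 → after 1×micro: 1 ⇒ (c0=2, c1=1, c2=1)
macro 6: S0 reads c1=1 → after 1×micro: 3; S1 reads c2=1 → after 2×micro: 5; S2 reads c0=3 → after 1×micro: 5 ⇒ (c0=3, c1=5, c2=5)
macro 7: S0 reads c1=5 → after 1×micro: 1; S1 reads c2=5 → after 2×micro: 5; S2 reads c0=1 → after 1×micro: 2 ⇒ (c0=1, c1=5, c2=2)
macro 8: S0 reads c1=5 → after 1×micro: 2; S1 reads c2=2 → after 2×micro: 1; S2 reads c0=2 → after 1×micro: 1 ⇒ (c0=2, c1=1, c2=1)
macro 9: S0 reads c1=1 → after 1×micro: 3; S1 reads c2=1 → after 2×micro: 5; S2 reads c0=3 → after 1×micro: 5 ⇒ (c0=3, c1=5, c2=5)

S0 state at macro-step 5 = 2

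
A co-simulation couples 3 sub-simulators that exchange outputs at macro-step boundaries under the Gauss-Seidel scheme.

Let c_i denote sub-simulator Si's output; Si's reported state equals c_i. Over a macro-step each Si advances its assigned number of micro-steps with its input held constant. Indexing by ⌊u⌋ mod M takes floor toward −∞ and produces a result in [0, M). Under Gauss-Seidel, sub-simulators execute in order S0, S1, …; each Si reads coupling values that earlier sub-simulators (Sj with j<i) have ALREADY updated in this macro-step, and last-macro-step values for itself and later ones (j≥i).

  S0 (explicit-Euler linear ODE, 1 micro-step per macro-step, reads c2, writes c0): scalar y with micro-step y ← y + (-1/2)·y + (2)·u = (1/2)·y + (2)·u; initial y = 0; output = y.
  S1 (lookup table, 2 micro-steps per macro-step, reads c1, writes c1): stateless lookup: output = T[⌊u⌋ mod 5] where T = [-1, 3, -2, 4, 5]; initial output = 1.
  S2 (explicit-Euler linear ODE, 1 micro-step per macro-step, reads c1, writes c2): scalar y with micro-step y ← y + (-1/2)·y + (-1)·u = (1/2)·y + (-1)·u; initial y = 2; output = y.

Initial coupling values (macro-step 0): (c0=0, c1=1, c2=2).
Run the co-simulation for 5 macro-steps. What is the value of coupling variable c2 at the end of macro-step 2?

macro 1: S0 reads c2=2 → after 1×micro: 4; S1 reads c1=1 → after 2×micro: 3; S2 reads c1=3 → after 1×micro: -2 ⇒ (c0=4, c1=3, c2=-2)
macro 2: S0 reads c2=-2 → after 1×micro: -2; S1 reads c1=3 → after 2×micro: 4; S2 reads c1=4 → after 1×micro: -5 ⇒ (c0=-2, c1=4, c2=-5)
macro 3: S0 reads c2=-5 → after 1×micro: -11; S1 reads c1=4 → after 2×micro: 5; S2 reads c1=5 → after 1×micro: -15/2 ⇒ (c0=-11, c1=5, c2=-15/2)
macro 4: S0 reads c2=-15/2 → after 1×micro: -41/2; S1 reads c1=5 → after 2×micro: -1; S2 reads c1=-1 → after 1×micro: -11/4 ⇒ (c0=-41/2, c1=-1, c2=-11/4)
macro 5: S0 reads c2=-11/4 → after 1×micro: -63/4; S1 reads c1=-1 → after 2×micro: 5; S2 reads c1=5 → after 1×micro: -51/8 ⇒ (c0=-63/4, c1=5, c2=-51/8)

c2 at macro-step 2 = -5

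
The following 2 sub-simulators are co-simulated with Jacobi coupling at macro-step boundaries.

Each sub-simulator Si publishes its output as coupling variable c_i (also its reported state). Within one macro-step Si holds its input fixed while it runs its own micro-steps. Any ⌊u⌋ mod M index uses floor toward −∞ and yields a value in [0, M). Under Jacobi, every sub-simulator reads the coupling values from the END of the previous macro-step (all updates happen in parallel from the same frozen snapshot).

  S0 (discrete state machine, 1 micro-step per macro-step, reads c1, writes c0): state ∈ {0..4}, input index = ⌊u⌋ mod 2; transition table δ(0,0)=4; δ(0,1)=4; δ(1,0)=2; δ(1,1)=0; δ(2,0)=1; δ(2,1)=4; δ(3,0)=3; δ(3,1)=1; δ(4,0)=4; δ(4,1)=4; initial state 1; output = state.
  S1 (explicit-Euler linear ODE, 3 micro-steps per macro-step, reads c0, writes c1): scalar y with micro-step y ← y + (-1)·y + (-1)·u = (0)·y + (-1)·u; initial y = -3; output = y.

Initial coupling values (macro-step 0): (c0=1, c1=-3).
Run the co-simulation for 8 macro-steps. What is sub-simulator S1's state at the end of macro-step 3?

macro 1: S0 reads c1=-3 → after 1×micro: 0; S1 reads c0=1 → after 3×micro: -1 ⇒ (c0=0, c1=-1)
macro 2: S0 reads c1=-1 → after 1×micro: 4; S1 reads c0=0 → after 3×micro: 0 ⇒ (c0=4, c1=0)
macro 3: S0 reads c1=0 → after 1×micro: 4; S1 reads c0=4 → after 3×micro: -4 ⇒ (c0=4, c1=-4)
macro 4: S0 reads c1=-4 → after 1×micro: 4; S1 reads c0=4 → after 3×micro: -4 ⇒ (c0=4, c1=-4)
macro 5: S0 reads c1=-4 → after 1×micro: 4; S1 reads c0=4 → after 3×micro: -4 ⇒ (c0=4, c1=-4)
macro 6: S0 reads c1=-4 → after 1×micro: 4; S1 reads c0=4 → after 3×micro: -4 ⇒ (c0=4, c1=-4)
macro 7: S0 reads c1=-4 → after 1×micro: 4; S1 reads c0=4 → after 3×micro: -4 ⇒ (c0=4, c1=-4)
macro 8: S0 reads c1=-4 → after 1×micro: 4; S1 reads c0=4 → after 3×micro: -4 ⇒ (c0=4, c1=-4)

S1 state at macro-step 3 = -4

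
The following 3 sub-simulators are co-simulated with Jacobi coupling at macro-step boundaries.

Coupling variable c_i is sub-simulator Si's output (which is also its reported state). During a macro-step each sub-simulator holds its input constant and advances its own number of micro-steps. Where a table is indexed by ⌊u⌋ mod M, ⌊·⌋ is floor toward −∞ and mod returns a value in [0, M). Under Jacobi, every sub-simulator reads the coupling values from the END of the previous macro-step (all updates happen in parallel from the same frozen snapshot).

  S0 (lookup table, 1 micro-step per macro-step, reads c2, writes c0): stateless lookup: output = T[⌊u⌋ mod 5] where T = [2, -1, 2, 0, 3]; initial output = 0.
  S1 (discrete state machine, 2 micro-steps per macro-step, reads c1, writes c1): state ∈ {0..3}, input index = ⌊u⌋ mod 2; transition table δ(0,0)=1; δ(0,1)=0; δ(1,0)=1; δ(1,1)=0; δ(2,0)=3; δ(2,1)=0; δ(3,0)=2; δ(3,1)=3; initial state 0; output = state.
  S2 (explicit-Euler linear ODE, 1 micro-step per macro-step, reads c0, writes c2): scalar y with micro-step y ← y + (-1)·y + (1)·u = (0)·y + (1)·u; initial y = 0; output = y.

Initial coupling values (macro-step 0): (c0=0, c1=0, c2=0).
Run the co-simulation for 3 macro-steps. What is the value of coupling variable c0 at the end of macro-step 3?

c0 at macro-step 3 = 2

macro 1: S0 reads c2=0 → after 1×micro: 2; S1 reads c1=0 → after 2×micro: 1; S2 reads c0=0 → after 1×micro: 0 ⇒ (c0=2, c1=1, c2=0)
macro 2: S0 reads c2=0 → after 1×micro: 2; S1 reads c1=1 → after 2×micro: 0; S2 reads c0=2 → after 1×micro: 2 ⇒ (c0=2, c1=0, c2=2)
macro 3: S0 reads c2=2 → after 1×micro: 2; S1 reads c1=0 → after 2×micro: 1; S2 reads c0=2 → after 1×micro: 2 ⇒ (c0=2, c1=1, c2=2)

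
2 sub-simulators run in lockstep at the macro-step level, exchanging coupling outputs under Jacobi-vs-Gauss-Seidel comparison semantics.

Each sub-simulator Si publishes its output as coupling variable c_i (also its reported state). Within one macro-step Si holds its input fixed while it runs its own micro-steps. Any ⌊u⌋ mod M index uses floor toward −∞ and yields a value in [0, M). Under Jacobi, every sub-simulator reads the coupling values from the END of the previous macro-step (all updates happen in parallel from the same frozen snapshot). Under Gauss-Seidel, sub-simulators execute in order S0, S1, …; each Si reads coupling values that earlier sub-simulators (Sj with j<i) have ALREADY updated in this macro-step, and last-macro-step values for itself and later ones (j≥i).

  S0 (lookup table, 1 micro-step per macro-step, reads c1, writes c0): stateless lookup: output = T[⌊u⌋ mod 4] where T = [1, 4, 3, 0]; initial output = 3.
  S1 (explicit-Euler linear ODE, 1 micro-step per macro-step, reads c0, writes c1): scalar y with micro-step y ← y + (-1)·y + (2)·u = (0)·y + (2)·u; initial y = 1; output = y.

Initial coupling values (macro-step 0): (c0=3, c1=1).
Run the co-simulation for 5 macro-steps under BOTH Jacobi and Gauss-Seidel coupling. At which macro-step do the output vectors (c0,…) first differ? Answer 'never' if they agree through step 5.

[Jacobi] macro 1: S0 reads c1=1 → after 1×micro: 4; S1 reads c0=3 → after 1×micro: 6 ⇒ (c0=4, c1=6)
[Jacobi] macro 2: S0 reads c1=6 → after 1×micro: 3; S1 reads c0=4 → after 1×micro: 8 ⇒ (c0=3, c1=8)
[Jacobi] macro 3: S0 reads c1=8 → after 1×micro: 1; S1 reads c0=3 → after 1×micro: 6 ⇒ (c0=1, c1=6)
[Jacobi] macro 4: S0 reads c1=6 → after 1×micro: 3; S1 reads c0=1 → after 1×micro: 2 ⇒ (c0=3, c1=2)
[Jacobi] macro 5: S0 reads c1=2 → after 1×micro: 3; S1 reads c0=3 → after 1×micro: 6 ⇒ (c0=3, c1=6)
[Gauss-Seidel] macro 1: S0 reads c1=1 → after 1×micro: 4; S1 reads c0=4 → after 1×micro: 8 ⇒ (c0=4, c1=8)
[Gauss-Seidel] macro 2: S0 reads c1=8 → after 1×micro: 1; S1 reads c0=1 → after 1×micro: 2 ⇒ (c0=1, c1=2)
[Gauss-Seidel] macro 3: S0 reads c1=2 → after 1×micro: 3; S1 reads c0=3 → after 1×micro: 6 ⇒ (c0=3, c1=6)
[Gauss-Seidel] macro 4: S0 reads c1=6 → after 1×micro: 3; S1 reads c0=3 → after 1×micro: 6 ⇒ (c0=3, c1=6)
[Gauss-Seidel] macro 5: S0 reads c1=6 → after 1×micro: 3; S1 reads c0=3 → after 1×micro: 6 ⇒ (c0=3, c1=6)

first divergence at macro-step: 1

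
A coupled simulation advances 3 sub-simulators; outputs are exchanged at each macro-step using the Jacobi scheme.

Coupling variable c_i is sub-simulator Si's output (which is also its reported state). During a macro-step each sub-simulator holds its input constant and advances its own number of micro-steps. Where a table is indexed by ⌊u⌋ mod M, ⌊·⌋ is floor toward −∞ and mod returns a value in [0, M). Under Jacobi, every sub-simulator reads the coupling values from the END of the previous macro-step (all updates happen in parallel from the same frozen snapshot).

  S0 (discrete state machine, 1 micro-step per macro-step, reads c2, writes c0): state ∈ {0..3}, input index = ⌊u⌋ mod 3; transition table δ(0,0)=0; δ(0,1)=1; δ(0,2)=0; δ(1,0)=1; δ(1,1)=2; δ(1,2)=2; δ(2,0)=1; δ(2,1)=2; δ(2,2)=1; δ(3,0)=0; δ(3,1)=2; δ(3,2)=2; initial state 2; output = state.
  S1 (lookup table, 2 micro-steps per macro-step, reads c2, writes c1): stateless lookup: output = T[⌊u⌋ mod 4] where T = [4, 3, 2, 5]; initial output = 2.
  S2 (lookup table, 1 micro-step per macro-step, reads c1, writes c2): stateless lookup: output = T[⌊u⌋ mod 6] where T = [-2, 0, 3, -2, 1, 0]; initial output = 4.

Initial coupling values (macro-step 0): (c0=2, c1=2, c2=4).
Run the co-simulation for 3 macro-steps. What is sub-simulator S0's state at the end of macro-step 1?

macro 1: S0 reads c2=4 → after 1×micro: 2; S1 reads c2=4 → after 2×micro: 4; S2 reads c1=2 → after 1×micro: 3 ⇒ (c0=2, c1=4, c2=3)
macro 2: S0 reads c2=3 → after 1×micro: 1; S1 reads c2=3 → after 2×micro: 5; S2 reads c1=4 → after 1×micro: 1 ⇒ (c0=1, c1=5, c2=1)
macro 3: S0 reads c2=1 → after 1×micro: 2; S1 reads c2=1 → after 2×micro: 3; S2 reads c1=5 → after 1×micro: 0 ⇒ (c0=2, c1=3, c2=0)

S0 state at macro-step 1 = 2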